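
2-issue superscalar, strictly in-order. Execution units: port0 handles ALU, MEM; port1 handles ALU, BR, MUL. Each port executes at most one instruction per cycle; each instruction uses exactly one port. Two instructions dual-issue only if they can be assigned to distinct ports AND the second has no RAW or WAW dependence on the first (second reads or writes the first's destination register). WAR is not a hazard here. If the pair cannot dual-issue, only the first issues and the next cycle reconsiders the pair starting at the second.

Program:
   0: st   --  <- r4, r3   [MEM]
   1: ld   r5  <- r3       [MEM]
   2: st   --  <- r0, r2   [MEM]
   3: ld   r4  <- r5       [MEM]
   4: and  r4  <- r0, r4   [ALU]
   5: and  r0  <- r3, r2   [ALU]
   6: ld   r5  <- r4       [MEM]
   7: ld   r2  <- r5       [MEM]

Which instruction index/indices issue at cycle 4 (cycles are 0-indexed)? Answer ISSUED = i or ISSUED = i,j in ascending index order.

[0] i0  st  -- no-port MEM/MEM
[1] i1  ld  -- no-port MEM/MEM
[2] i2  st  -- no-port MEM/MEM
[3] i3  ld  -- RAW+WAW r4
[4] i4&i5  and/and  -- 2-wide
[5] i6  ld  -- no-port MEM/MEM
[6] i7  ld  -- tail

ISSUED = 4,5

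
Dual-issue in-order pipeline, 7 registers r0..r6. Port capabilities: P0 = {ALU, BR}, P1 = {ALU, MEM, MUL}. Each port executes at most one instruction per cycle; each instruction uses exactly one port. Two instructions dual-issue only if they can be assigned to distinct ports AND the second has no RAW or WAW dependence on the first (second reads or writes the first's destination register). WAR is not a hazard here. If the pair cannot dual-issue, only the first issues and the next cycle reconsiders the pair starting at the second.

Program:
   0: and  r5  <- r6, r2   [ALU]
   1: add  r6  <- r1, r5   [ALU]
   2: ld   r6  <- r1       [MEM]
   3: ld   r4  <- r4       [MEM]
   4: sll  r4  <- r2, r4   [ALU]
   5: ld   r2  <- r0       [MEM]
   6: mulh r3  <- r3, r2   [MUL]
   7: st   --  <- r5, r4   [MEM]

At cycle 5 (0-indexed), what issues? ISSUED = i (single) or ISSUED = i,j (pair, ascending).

ISSUED = 6

#0 head=0: and i0 RAW r5
#1 head=1: add i1 WAW r6
#2 head=2: ld i2 no-port MEM/MEM
#3 head=3: ld i3 RAW+WAW r4
#4 head=4: sll+ld i4,i5 pair
#5 head=6: mulh i6 no-port MUL/MEM
#6 head=7: st i7 tail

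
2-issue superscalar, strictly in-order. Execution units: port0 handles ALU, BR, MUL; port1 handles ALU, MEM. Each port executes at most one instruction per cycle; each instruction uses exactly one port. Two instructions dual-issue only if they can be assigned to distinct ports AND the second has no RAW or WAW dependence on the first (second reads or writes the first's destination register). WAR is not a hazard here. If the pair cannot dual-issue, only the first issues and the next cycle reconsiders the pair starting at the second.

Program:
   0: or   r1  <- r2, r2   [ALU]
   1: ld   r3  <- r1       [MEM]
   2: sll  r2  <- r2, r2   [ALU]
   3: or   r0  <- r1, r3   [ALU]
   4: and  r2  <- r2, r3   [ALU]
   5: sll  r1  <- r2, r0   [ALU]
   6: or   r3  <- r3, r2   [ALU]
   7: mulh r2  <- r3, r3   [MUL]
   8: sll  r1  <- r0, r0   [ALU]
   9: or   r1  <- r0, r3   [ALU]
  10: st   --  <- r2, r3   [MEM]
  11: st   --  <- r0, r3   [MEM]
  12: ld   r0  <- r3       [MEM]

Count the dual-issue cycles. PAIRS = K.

PAIRS = 5

  cy0 -> i0 (or) RAW r1
  cy1 -> i1/i2 (ld/sll) pair
  cy2 -> i3/i4 (or/and) pair
  cy3 -> i5/i6 (sll/or) pair
  cy4 -> i7/i8 (mulh/sll) pair
  cy5 -> i9/i10 (or/st) pair
  cy6 -> i11 (st) no-port MEM/MEM
  cy7 -> i12 (ld) tail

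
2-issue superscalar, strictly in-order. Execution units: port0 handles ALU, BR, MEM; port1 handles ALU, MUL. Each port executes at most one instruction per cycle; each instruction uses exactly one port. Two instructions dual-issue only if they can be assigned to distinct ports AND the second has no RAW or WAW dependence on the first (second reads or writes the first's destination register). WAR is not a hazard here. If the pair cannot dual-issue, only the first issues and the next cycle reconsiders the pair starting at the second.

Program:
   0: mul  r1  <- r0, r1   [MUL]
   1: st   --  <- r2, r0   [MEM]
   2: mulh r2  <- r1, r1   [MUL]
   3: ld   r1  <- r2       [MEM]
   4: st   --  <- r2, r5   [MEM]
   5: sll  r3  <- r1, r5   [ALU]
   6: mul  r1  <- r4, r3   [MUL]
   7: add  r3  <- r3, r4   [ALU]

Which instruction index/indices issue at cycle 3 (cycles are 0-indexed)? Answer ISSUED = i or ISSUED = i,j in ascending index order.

ISSUED = 4,5

c0: i0+i1 mul+st  2-wide
c1: i2 mulh  RAW r2
c2: i3 ld  no-port MEM/MEM
c3: i4+i5 st+sll  2-wide
c4: i6+i7 mul+add  2-wide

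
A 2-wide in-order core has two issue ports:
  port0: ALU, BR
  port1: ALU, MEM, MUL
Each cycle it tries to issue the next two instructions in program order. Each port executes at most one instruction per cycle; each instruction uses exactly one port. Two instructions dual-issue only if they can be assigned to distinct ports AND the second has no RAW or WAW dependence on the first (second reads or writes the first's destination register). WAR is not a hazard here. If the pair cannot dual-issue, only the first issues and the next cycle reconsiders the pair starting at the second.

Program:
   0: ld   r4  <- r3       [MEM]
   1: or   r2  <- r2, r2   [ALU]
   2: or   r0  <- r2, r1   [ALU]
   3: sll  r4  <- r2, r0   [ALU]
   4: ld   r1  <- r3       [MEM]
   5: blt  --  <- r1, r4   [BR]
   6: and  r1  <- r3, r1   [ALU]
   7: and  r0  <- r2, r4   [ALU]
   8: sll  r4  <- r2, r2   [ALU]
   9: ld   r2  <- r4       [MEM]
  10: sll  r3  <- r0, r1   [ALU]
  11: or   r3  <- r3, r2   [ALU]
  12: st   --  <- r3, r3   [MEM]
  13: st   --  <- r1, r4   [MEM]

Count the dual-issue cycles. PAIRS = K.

PAIRS = 5

#0 head=0: ld.MEM or.ALU i0&i1 pair
#1 head=2: or.ALU i2 RAW r0
#2 head=3: sll.ALU ld.MEM i3&i4 pair
#3 head=5: blt.BR and.ALU i5&i6 pair
#4 head=7: and.ALU sll.ALU i7&i8 pair
#5 head=9: ld.MEM sll.ALU i9&i10 pair
#6 head=11: or.ALU i11 RAW r3
#7 head=12: st.MEM i12 no-port MEM/MEM
#8 head=13: st.MEM i13 tail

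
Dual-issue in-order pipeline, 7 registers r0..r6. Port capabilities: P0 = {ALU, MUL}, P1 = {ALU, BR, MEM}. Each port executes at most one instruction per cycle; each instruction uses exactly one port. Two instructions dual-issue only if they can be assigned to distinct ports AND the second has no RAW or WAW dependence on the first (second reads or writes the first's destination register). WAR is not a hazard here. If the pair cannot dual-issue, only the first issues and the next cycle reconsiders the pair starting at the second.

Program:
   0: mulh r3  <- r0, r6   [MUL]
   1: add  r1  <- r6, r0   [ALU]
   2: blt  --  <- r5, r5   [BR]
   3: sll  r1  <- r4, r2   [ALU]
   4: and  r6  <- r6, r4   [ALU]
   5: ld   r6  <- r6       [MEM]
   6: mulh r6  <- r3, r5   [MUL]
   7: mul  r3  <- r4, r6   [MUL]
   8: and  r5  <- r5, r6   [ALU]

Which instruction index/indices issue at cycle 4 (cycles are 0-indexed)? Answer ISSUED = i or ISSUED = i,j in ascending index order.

#0 head=0: mulh.MUL+add.ALU i0&i1 pair
#1 head=2: blt.BR+sll.ALU i2&i3 pair
#2 head=4: and.ALU i4 RAW+WAW r6
#3 head=5: ld.MEM i5 WAW r6
#4 head=6: mulh.MUL i6 no-port MUL/MUL
#5 head=7: mul.MUL+and.ALU i7&i8 pair

ISSUED = 6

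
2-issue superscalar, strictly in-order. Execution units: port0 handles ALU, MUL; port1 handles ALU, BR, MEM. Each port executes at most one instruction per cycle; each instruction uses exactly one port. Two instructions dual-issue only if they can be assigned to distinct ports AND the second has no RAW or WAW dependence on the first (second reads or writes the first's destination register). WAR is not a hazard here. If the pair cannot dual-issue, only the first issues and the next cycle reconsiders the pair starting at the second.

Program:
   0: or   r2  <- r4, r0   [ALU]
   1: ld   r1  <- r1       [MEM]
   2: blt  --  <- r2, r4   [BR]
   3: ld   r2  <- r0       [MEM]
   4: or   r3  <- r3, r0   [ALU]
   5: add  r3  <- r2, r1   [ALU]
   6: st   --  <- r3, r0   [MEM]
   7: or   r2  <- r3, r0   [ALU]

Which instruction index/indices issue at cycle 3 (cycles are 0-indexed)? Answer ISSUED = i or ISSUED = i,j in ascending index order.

ISSUED = 5

[0] i0&i1  or.ALU;ld.MEM  -- pair
[1] i2  blt.BR  -- no-port BR/MEM
[2] i3&i4  ld.MEM;or.ALU  -- pair
[3] i5  add.ALU  -- RAW r3
[4] i6&i7  st.MEM;or.ALU  -- pair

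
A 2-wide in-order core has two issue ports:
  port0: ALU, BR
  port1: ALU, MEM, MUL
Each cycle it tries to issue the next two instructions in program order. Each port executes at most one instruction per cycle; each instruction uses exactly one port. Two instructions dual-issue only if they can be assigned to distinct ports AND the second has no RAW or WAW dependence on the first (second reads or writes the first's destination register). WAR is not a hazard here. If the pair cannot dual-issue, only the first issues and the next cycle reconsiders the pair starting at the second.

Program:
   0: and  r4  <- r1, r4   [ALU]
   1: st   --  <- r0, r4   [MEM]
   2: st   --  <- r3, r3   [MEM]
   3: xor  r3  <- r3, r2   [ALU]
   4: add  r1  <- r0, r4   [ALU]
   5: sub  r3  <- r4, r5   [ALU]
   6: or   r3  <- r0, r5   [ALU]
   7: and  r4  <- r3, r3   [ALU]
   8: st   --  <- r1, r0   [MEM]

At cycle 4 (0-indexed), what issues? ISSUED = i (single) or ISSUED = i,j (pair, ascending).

ISSUED = 6

0. and.ALU @i0  | RAW r4
1. st.MEM @i1  | no-port MEM/MEM
2. st.MEM;xor.ALU @i2&i3  | dual
3. add.ALU;sub.ALU @i4&i5  | dual
4. or.ALU @i6  | RAW r3
5. and.ALU;st.MEM @i7&i8  | dual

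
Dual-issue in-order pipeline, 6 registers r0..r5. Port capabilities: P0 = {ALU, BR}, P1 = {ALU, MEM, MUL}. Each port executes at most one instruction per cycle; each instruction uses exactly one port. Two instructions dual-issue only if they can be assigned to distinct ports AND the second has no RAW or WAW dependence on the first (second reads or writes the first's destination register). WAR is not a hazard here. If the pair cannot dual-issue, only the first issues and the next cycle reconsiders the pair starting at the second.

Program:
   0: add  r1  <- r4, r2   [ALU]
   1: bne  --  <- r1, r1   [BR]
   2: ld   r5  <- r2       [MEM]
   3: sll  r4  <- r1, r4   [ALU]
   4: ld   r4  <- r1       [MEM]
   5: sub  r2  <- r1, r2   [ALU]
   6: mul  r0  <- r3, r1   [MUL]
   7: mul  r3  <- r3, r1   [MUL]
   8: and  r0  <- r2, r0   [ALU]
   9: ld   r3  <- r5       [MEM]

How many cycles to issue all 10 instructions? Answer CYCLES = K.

CYCLES = 7

c0: i0 add.ALU  RAW r1
c1: i1/i2 bne.BR/ld.MEM  pair
c2: i3 sll.ALU  WAW r4
c3: i4/i5 ld.MEM/sub.ALU  pair
c4: i6 mul.MUL  no-port MUL/MUL
c5: i7/i8 mul.MUL/and.ALU  pair
c6: i9 ld.MEM  tail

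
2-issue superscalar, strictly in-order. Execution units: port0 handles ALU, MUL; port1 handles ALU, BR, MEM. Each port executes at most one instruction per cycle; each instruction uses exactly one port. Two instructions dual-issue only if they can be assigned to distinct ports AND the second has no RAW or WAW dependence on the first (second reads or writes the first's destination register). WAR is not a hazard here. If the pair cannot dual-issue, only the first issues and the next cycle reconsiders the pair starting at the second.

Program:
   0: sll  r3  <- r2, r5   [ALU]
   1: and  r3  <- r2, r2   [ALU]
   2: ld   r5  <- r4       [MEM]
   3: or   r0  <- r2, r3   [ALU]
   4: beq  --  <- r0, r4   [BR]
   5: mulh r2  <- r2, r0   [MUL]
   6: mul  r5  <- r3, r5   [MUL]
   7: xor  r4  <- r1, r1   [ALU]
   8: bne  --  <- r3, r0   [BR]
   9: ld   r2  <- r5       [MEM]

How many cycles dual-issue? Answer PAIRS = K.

PAIRS = 3

c0: i0 sll.ALU  WAW r3
c1: i1,i2 and.ALU;ld.MEM  pair
c2: i3 or.ALU  RAW r0
c3: i4,i5 beq.BR;mulh.MUL  pair
c4: i6,i7 mul.MUL;xor.ALU  pair
c5: i8 bne.BR  no-port BR/MEM
c6: i9 ld.MEM  tail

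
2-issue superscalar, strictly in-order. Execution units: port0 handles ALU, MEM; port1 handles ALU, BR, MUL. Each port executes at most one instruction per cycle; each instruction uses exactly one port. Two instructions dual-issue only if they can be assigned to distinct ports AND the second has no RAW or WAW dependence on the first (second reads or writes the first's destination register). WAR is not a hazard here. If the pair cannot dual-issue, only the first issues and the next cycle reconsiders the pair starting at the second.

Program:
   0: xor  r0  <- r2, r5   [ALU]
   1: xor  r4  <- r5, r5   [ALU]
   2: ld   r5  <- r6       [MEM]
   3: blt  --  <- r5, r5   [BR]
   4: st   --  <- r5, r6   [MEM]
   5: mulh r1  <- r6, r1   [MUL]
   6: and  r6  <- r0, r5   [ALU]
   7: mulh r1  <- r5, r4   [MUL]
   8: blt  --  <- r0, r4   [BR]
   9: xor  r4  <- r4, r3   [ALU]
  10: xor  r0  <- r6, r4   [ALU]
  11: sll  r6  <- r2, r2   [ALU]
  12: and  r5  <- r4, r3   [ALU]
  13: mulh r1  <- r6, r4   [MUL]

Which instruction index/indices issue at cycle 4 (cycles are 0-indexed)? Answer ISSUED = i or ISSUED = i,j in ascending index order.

ISSUED = 7

0. xor;xor @i0+i1  | dual
1. ld @i2  | RAW r5
2. blt;st @i3+i4  | dual
3. mulh;and @i5+i6  | dual
4. mulh @i7  | no-port MUL/BR
5. blt;xor @i8+i9  | dual
6. xor;sll @i10+i11  | dual
7. and;mulh @i12+i13  | dual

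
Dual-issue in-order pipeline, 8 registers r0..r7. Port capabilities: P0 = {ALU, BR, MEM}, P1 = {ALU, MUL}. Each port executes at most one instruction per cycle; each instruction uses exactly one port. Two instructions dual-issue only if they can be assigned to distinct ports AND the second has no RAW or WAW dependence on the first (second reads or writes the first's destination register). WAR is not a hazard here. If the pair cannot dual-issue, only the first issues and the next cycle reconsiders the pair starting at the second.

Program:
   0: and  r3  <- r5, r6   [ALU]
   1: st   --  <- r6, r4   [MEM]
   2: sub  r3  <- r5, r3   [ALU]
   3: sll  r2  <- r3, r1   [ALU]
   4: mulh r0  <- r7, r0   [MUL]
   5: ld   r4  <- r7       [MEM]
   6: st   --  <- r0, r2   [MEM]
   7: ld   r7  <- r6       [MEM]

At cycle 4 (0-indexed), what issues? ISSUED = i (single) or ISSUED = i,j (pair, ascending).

c0: i0/i1 and;st  pair
c1: i2 sub  RAW r3
c2: i3/i4 sll;mulh  pair
c3: i5 ld  no-port MEM/MEM
c4: i6 st  no-port MEM/MEM
c5: i7 ld  tail

ISSUED = 6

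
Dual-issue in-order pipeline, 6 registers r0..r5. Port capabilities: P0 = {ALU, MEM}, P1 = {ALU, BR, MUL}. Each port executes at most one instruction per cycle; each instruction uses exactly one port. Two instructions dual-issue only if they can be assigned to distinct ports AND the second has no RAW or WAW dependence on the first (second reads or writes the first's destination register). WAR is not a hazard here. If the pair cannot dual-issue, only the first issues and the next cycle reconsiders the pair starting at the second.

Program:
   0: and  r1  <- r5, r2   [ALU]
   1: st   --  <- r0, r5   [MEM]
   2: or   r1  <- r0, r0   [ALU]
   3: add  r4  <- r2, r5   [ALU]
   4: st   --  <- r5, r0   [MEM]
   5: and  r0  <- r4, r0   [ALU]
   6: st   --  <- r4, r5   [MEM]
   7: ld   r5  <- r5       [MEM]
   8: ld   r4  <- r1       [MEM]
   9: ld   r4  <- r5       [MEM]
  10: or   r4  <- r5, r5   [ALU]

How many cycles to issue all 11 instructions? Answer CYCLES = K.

c0: i0&i1 and/st  dual
c1: i2&i3 or/add  dual
c2: i4&i5 st/and  dual
c3: i6 st  no-port MEM/MEM
c4: i7 ld  no-port MEM/MEM
c5: i8 ld  no-port MEM/MEM
c6: i9 ld  WAW r4
c7: i10 or  tail

CYCLES = 8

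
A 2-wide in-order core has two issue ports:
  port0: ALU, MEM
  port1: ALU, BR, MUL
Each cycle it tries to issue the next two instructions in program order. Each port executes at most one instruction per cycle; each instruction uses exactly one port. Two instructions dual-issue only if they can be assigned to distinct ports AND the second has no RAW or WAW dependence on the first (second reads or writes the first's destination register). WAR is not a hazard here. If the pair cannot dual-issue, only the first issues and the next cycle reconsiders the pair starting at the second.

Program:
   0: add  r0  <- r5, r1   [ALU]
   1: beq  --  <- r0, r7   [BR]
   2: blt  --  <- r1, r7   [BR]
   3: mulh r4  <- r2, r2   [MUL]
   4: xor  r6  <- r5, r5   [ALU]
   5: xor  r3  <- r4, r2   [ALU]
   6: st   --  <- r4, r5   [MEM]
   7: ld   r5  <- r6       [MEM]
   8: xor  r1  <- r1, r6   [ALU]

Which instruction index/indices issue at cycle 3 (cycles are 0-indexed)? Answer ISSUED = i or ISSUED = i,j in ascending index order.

ISSUED = 3,4

t=0 i0:add ; RAW r0
t=1 i1:beq ; no-port BR/BR
t=2 i2:blt ; no-port BR/MUL
t=3 i3/i4:mulh xor ; pair
t=4 i5/i6:xor st ; pair
t=5 i7/i8:ld xor ; pair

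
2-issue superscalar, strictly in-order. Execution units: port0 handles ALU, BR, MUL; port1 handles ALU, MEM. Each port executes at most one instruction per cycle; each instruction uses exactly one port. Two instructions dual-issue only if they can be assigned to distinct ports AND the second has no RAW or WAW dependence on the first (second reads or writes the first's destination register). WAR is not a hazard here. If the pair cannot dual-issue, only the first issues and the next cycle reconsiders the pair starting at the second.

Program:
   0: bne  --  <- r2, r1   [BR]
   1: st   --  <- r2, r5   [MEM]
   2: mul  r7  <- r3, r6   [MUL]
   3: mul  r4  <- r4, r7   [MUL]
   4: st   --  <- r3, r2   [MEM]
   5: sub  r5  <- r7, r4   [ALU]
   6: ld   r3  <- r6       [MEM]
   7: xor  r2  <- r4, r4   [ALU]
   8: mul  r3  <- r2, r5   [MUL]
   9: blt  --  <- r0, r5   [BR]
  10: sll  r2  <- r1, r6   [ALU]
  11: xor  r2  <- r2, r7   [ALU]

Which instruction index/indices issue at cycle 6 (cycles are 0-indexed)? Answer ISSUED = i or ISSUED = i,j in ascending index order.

ISSUED = 9,10

0. bne+st @i0,i1  | dual
1. mul @i2  | no-port MUL/MUL
2. mul+st @i3,i4  | dual
3. sub+ld @i5,i6  | dual
4. xor @i7  | RAW r2
5. mul @i8  | no-port MUL/BR
6. blt+sll @i9,i10  | dual
7. xor @i11  | tail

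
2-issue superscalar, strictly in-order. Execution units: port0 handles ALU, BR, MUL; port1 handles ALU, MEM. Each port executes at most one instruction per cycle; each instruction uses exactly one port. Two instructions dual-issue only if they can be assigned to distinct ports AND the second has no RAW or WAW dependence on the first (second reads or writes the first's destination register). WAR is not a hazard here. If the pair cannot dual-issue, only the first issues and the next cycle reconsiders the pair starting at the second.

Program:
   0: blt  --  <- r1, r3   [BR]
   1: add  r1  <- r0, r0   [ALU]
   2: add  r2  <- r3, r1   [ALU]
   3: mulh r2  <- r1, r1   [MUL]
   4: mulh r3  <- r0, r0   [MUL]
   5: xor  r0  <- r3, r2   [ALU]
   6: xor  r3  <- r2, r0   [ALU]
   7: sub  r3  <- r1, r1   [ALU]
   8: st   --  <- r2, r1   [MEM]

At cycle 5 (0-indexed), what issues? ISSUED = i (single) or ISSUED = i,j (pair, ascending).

[0] i0/i1  blt+add  -- pair
[1] i2  add  -- WAW r2
[2] i3  mulh  -- no-port MUL/MUL
[3] i4  mulh  -- RAW r3
[4] i5  xor  -- RAW r0
[5] i6  xor  -- WAW r3
[6] i7/i8  sub+st  -- pair

ISSUED = 6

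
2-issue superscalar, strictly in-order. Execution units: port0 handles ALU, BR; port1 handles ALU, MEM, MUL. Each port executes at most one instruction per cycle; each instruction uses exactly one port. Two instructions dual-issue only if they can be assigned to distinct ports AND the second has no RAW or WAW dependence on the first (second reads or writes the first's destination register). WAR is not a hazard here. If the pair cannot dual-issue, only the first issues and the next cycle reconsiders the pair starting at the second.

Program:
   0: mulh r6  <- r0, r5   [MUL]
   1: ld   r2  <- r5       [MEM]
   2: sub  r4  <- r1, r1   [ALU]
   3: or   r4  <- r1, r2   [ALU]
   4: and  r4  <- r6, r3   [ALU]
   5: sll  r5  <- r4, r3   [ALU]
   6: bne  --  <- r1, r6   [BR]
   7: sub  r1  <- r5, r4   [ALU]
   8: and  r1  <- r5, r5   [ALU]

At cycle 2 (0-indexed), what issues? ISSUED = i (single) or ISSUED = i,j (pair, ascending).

[0] i0  mulh.MUL  -- no-port MUL/MEM
[1] i1/i2  ld.MEM sub.ALU  -- dual
[2] i3  or.ALU  -- WAW r4
[3] i4  and.ALU  -- RAW r4
[4] i5/i6  sll.ALU bne.BR  -- dual
[5] i7  sub.ALU  -- WAW r1
[6] i8  and.ALU  -- tail

ISSUED = 3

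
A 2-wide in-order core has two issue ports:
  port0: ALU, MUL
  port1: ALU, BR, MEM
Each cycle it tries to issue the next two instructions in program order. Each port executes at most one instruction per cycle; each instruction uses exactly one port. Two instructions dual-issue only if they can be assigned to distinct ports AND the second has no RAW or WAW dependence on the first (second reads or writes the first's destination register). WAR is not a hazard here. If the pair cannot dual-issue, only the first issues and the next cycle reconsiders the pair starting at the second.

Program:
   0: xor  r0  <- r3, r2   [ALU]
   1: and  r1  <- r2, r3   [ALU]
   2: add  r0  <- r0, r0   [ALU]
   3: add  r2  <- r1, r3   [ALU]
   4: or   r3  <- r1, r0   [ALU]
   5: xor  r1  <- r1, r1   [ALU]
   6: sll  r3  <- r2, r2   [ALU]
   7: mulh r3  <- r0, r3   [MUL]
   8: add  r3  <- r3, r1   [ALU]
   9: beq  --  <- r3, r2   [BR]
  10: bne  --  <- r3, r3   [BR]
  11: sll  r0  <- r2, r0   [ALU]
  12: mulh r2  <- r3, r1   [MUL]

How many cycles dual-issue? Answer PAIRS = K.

0. xor/and @i0/i1  | 2-wide
1. add/add @i2/i3  | 2-wide
2. or/xor @i4/i5  | 2-wide
3. sll @i6  | RAW+WAW r3
4. mulh @i7  | RAW+WAW r3
5. add @i8  | RAW r3
6. beq @i9  | no-port BR/BR
7. bne/sll @i10/i11  | 2-wide
8. mulh @i12  | tail

PAIRS = 4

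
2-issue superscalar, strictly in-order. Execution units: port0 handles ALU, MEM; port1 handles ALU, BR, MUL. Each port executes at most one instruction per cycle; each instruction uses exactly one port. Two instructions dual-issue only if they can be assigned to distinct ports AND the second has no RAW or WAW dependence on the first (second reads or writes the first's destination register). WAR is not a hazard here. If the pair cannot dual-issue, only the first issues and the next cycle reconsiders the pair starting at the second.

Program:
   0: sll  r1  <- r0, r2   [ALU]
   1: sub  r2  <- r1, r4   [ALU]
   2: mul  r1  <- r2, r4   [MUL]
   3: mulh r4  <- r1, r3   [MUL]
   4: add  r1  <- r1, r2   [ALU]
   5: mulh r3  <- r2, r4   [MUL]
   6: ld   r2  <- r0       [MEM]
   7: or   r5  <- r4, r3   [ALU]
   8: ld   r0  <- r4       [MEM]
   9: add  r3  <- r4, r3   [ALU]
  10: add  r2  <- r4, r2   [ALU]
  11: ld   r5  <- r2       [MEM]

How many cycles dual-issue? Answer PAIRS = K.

PAIRS = 4

t=0 i0:sll ; RAW r1
t=1 i1:sub ; RAW r2
t=2 i2:mul ; no-port MUL/MUL
t=3 i3,i4:mulh/add ; pair
t=4 i5,i6:mulh/ld ; pair
t=5 i7,i8:or/ld ; pair
t=6 i9,i10:add/add ; pair
t=7 i11:ld ; tail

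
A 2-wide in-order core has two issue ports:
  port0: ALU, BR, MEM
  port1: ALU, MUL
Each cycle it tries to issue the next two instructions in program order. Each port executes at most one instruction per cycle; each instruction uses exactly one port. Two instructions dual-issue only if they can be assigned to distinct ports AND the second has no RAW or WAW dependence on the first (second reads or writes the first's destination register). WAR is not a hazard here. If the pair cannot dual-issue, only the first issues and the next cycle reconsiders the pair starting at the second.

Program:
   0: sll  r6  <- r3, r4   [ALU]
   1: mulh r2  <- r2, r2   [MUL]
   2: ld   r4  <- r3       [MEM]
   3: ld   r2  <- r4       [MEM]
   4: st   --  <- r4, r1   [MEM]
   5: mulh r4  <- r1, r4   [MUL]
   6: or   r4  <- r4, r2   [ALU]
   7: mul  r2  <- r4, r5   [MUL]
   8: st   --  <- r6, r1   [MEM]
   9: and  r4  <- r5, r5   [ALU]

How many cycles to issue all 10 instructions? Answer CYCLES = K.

#0 head=0: sll mulh i0/i1 pair
#1 head=2: ld i2 no-port MEM/MEM
#2 head=3: ld i3 no-port MEM/MEM
#3 head=4: st mulh i4/i5 pair
#4 head=6: or i6 RAW r4
#5 head=7: mul st i7/i8 pair
#6 head=9: and i9 tail

CYCLES = 7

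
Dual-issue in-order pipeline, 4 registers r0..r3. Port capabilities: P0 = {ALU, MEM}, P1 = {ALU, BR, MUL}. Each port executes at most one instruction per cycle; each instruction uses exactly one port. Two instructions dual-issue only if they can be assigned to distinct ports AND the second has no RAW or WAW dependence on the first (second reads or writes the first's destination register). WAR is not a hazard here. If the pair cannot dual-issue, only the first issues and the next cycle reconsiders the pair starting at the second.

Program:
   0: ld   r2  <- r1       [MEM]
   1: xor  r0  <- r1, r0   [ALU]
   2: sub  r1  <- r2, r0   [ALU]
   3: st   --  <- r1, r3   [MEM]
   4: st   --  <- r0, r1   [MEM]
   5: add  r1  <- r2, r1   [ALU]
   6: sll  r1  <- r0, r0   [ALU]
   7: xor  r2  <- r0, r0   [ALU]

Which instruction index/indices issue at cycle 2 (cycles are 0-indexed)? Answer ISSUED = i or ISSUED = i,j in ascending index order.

t=0 i0&i1:ld.MEM xor.ALU ; 2-wide
t=1 i2:sub.ALU ; RAW r1
t=2 i3:st.MEM ; no-port MEM/MEM
t=3 i4&i5:st.MEM add.ALU ; 2-wide
t=4 i6&i7:sll.ALU xor.ALU ; 2-wide

ISSUED = 3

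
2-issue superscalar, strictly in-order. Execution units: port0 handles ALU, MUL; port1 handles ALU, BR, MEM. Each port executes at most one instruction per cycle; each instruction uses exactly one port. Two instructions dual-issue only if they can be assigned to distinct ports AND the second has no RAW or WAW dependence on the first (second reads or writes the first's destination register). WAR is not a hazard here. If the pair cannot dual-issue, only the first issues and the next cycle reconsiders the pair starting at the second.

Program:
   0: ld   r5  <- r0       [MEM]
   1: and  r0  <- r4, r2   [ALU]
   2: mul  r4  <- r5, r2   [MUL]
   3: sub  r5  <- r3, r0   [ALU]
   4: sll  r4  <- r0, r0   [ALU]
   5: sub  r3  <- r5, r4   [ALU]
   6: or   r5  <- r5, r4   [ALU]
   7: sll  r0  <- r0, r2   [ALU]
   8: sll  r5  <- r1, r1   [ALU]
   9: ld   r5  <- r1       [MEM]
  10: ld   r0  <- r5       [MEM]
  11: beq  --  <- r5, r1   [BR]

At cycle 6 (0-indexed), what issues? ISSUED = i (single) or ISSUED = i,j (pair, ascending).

  cy0 -> i0/i1 (ld.MEM/and.ALU) 2-wide
  cy1 -> i2/i3 (mul.MUL/sub.ALU) 2-wide
  cy2 -> i4 (sll.ALU) RAW r4
  cy3 -> i5/i6 (sub.ALU/or.ALU) 2-wide
  cy4 -> i7/i8 (sll.ALU/sll.ALU) 2-wide
  cy5 -> i9 (ld.MEM) no-port MEM/MEM
  cy6 -> i10 (ld.MEM) no-port MEM/BR
  cy7 -> i11 (beq.BR) tail

ISSUED = 10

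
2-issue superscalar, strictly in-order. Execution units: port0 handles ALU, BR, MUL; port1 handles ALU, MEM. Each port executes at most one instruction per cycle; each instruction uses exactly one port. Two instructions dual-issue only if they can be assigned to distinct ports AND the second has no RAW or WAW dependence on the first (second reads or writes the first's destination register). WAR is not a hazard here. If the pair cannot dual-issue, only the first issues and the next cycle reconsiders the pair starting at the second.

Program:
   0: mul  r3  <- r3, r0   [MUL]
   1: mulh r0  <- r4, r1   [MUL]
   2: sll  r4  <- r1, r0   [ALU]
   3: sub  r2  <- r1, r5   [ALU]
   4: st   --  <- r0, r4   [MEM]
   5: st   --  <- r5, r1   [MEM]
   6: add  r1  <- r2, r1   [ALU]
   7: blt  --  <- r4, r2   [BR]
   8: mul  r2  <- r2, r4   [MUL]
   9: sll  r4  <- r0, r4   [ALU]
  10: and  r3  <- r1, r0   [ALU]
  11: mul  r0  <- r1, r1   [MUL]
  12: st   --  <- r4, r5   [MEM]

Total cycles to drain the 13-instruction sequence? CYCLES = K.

c0: i0 mul.MUL  no-port MUL/MUL
c1: i1 mulh.MUL  RAW r0
c2: i2,i3 sll.ALU;sub.ALU  2-wide
c3: i4 st.MEM  no-port MEM/MEM
c4: i5,i6 st.MEM;add.ALU  2-wide
c5: i7 blt.BR  no-port BR/MUL
c6: i8,i9 mul.MUL;sll.ALU  2-wide
c7: i10,i11 and.ALU;mul.MUL  2-wide
c8: i12 st.MEM  tail

CYCLES = 9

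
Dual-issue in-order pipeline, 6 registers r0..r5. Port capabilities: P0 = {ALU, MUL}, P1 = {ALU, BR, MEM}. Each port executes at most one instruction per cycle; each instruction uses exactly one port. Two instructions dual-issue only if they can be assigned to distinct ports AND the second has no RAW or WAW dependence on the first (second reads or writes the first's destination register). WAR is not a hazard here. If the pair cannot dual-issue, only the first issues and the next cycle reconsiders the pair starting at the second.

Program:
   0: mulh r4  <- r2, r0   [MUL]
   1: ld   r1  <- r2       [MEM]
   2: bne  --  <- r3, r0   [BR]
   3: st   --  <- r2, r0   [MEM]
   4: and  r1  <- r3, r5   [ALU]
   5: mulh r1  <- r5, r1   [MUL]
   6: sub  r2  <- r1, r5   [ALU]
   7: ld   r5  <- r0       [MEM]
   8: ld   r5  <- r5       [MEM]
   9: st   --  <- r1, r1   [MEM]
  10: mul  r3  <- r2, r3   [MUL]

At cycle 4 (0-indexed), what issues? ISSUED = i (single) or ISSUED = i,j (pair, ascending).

ISSUED = 6,7

#0 head=0: mulh.MUL+ld.MEM i0+i1 2-wide
#1 head=2: bne.BR i2 no-port BR/MEM
#2 head=3: st.MEM+and.ALU i3+i4 2-wide
#3 head=5: mulh.MUL i5 RAW r1
#4 head=6: sub.ALU+ld.MEM i6+i7 2-wide
#5 head=8: ld.MEM i8 no-port MEM/MEM
#6 head=9: st.MEM+mul.MUL i9+i10 2-wide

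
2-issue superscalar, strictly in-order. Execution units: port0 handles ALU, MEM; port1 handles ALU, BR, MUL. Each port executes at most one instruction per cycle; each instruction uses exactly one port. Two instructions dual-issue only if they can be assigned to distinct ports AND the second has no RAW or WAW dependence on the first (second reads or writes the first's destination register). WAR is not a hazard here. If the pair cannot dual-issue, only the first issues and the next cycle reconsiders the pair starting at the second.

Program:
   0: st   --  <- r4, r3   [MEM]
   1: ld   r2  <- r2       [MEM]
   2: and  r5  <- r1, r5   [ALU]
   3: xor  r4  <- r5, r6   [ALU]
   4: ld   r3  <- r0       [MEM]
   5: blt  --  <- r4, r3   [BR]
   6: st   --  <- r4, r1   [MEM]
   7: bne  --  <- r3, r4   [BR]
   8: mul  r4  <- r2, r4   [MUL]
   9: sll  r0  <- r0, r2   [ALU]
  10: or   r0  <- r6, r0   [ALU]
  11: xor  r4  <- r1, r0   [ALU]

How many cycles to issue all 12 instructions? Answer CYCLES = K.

CYCLES = 8

[0] i0  st  -- no-port MEM/MEM
[1] i1/i2  ld+and  -- pair
[2] i3/i4  xor+ld  -- pair
[3] i5/i6  blt+st  -- pair
[4] i7  bne  -- no-port BR/MUL
[5] i8/i9  mul+sll  -- pair
[6] i10  or  -- RAW r0
[7] i11  xor  -- tail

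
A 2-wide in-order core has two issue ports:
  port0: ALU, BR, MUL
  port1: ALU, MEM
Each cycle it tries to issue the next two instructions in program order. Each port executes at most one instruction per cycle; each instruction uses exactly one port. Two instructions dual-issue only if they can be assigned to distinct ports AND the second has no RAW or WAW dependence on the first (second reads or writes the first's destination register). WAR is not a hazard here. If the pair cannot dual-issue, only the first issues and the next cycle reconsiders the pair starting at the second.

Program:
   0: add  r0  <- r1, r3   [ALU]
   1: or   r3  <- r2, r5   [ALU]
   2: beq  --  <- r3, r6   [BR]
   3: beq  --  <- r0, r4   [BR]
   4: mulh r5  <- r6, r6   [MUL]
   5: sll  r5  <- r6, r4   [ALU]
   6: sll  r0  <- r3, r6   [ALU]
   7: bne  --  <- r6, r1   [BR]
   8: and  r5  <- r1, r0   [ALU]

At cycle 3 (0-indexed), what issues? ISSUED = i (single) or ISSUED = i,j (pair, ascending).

0. add.ALU+or.ALU @i0+i1  | 2-wide
1. beq.BR @i2  | no-port BR/BR
2. beq.BR @i3  | no-port BR/MUL
3. mulh.MUL @i4  | WAW r5
4. sll.ALU+sll.ALU @i5+i6  | 2-wide
5. bne.BR+and.ALU @i7+i8  | 2-wide

ISSUED = 4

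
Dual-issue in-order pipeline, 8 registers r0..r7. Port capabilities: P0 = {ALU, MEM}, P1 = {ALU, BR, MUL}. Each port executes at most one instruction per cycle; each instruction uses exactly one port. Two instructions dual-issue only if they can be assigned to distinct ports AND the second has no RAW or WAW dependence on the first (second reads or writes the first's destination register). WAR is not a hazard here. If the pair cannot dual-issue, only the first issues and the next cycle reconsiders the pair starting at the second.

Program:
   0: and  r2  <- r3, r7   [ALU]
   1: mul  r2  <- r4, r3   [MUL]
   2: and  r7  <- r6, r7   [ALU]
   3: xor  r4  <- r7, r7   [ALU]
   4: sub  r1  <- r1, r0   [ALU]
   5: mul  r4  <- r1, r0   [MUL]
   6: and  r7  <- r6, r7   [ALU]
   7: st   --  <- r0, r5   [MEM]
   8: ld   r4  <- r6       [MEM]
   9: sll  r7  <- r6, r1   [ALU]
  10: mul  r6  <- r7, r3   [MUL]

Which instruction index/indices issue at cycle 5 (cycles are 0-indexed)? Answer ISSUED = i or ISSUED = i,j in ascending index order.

ISSUED = 8,9

[0] i0  and  -- WAW r2
[1] i1+i2  mul;and  -- 2-wide
[2] i3+i4  xor;sub  -- 2-wide
[3] i5+i6  mul;and  -- 2-wide
[4] i7  st  -- no-port MEM/MEM
[5] i8+i9  ld;sll  -- 2-wide
[6] i10  mul  -- tail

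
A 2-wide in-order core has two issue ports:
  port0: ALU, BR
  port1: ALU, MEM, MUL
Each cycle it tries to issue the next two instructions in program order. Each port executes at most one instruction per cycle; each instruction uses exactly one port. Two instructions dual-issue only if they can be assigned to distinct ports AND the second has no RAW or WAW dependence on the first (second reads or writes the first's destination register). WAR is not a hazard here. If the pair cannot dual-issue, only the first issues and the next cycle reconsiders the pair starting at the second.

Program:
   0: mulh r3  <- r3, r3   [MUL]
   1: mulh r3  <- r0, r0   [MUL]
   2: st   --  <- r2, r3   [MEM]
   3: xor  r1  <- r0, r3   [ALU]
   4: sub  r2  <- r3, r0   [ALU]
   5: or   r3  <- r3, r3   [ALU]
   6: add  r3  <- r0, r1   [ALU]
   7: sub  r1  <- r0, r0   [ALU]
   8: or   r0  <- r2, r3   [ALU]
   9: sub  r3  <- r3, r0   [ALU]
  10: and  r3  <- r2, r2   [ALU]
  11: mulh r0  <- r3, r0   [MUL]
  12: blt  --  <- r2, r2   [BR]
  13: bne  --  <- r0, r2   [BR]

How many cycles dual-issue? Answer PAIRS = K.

PAIRS = 4

  cy0 -> i0 (mulh) no-port MUL/MUL
  cy1 -> i1 (mulh) no-port MUL/MEM
  cy2 -> i2,i3 (st+xor) dual
  cy3 -> i4,i5 (sub+or) dual
  cy4 -> i6,i7 (add+sub) dual
  cy5 -> i8 (or) RAW r0
  cy6 -> i9 (sub) WAW r3
  cy7 -> i10 (and) RAW r3
  cy8 -> i11,i12 (mulh+blt) dual
  cy9 -> i13 (bne) tail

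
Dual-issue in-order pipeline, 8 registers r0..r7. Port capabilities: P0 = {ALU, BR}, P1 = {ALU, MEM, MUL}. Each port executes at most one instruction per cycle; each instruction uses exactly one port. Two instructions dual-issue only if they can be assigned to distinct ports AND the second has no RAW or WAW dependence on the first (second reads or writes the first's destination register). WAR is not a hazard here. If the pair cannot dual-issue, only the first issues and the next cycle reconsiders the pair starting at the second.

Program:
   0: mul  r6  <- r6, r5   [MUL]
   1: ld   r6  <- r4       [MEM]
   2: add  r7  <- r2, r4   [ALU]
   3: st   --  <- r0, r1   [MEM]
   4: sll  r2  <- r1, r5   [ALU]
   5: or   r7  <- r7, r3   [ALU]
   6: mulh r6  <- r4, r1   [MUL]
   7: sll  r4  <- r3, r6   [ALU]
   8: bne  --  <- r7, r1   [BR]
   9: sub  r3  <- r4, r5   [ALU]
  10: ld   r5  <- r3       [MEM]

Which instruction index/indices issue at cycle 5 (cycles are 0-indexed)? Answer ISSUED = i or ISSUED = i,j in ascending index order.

ISSUED = 9

0. mul @i0  | no-port MUL/MEM
1. ld add @i1,i2  | 2-wide
2. st sll @i3,i4  | 2-wide
3. or mulh @i5,i6  | 2-wide
4. sll bne @i7,i8  | 2-wide
5. sub @i9  | RAW r3
6. ld @i10  | tail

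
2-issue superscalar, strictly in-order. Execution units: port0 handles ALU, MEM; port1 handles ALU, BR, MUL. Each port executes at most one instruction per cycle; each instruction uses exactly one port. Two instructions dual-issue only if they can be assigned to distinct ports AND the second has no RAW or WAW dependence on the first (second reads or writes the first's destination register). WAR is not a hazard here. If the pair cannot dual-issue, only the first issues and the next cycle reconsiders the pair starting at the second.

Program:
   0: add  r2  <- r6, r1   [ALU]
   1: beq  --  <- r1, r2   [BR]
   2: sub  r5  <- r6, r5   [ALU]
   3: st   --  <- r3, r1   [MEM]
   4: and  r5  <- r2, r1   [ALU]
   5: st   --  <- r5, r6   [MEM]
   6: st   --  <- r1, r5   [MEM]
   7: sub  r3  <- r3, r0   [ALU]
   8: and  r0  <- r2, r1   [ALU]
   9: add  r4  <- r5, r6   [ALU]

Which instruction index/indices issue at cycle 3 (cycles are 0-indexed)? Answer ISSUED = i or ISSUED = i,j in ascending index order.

c0: i0 add.ALU  RAW r2
c1: i1&i2 beq.BR sub.ALU  dual
c2: i3&i4 st.MEM and.ALU  dual
c3: i5 st.MEM  no-port MEM/MEM
c4: i6&i7 st.MEM sub.ALU  dual
c5: i8&i9 and.ALU add.ALU  dual

ISSUED = 5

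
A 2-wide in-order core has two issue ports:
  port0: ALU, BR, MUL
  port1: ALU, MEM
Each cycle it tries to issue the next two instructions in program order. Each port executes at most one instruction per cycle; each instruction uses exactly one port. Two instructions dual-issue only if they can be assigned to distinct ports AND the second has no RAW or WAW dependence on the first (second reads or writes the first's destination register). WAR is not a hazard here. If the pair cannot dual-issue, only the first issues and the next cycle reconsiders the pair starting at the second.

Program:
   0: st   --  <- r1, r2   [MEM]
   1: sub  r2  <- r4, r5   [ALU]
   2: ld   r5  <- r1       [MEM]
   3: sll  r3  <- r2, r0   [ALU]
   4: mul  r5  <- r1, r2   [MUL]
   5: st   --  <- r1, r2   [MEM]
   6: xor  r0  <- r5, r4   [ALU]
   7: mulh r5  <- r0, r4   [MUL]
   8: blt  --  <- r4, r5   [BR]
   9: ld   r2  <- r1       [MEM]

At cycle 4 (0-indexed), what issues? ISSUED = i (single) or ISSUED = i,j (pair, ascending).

#0 head=0: st sub i0&i1 dual
#1 head=2: ld sll i2&i3 dual
#2 head=4: mul st i4&i5 dual
#3 head=6: xor i6 RAW r0
#4 head=7: mulh i7 no-port MUL/BR
#5 head=8: blt ld i8&i9 dual

ISSUED = 7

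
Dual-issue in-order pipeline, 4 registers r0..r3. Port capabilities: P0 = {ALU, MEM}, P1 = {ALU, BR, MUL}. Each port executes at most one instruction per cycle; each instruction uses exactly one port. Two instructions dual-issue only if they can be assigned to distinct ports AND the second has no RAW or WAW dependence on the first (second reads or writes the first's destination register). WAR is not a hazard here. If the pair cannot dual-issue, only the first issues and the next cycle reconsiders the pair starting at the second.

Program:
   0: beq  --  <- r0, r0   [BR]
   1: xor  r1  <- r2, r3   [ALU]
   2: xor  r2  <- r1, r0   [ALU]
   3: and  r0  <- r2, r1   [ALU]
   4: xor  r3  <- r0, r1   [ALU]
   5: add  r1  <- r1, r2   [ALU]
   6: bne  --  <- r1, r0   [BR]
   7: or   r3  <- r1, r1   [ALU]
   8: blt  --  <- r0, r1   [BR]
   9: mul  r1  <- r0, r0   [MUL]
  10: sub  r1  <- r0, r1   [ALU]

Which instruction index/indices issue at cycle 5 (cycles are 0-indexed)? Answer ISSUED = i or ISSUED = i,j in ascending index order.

ISSUED = 8

[0] i0+i1  beq;xor  -- 2-wide
[1] i2  xor  -- RAW r2
[2] i3  and  -- RAW r0
[3] i4+i5  xor;add  -- 2-wide
[4] i6+i7  bne;or  -- 2-wide
[5] i8  blt  -- no-port BR/MUL
[6] i9  mul  -- RAW+WAW r1
[7] i10  sub  -- tail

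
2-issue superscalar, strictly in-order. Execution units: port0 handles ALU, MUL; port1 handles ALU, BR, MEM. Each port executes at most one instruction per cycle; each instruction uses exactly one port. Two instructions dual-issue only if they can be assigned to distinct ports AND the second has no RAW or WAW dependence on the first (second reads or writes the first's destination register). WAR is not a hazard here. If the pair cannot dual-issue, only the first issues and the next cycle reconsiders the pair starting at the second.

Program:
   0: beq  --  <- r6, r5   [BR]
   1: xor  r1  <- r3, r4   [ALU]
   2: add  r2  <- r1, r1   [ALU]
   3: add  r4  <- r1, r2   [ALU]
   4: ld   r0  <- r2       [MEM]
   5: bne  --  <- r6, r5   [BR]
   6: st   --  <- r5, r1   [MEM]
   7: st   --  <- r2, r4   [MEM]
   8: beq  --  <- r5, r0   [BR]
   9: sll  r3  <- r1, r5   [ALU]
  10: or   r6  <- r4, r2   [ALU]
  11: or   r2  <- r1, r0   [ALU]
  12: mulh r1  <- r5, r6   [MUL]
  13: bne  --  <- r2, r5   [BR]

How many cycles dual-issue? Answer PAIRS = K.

PAIRS = 5

0. beq.BR;xor.ALU @i0,i1  | 2-wide
1. add.ALU @i2  | RAW r2
2. add.ALU;ld.MEM @i3,i4  | 2-wide
3. bne.BR @i5  | no-port BR/MEM
4. st.MEM @i6  | no-port MEM/MEM
5. st.MEM @i7  | no-port MEM/BR
6. beq.BR;sll.ALU @i8,i9  | 2-wide
7. or.ALU;or.ALU @i10,i11  | 2-wide
8. mulh.MUL;bne.BR @i12,i13  | 2-wide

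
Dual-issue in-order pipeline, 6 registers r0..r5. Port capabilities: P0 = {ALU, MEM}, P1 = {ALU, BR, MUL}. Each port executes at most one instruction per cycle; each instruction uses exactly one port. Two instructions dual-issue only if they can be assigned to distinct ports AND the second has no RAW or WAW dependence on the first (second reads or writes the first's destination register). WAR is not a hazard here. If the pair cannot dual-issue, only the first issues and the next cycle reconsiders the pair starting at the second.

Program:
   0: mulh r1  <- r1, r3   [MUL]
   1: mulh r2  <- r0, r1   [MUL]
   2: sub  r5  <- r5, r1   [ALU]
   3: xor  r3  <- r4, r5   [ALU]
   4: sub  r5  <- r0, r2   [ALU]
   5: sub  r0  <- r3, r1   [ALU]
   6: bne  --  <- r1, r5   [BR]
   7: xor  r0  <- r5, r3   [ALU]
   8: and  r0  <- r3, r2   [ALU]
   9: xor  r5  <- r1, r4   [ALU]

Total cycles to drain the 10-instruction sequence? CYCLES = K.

[0] i0  mulh  -- no-port MUL/MUL
[1] i1/i2  mulh/sub  -- 2-wide
[2] i3/i4  xor/sub  -- 2-wide
[3] i5/i6  sub/bne  -- 2-wide
[4] i7  xor  -- WAW r0
[5] i8/i9  and/xor  -- 2-wide

CYCLES = 6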